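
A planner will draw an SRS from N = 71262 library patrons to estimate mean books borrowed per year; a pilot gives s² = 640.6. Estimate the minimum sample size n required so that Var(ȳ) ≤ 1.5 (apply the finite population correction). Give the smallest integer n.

425

Without fpc, n₀ = s²/D = 640.6/1.5 = 427.0667.
With fpc, (1 − n/N)·s²/n ≤ D requires n ≥ n₀/(1 + n₀/N) = 427.0667/(1 + 427.0667/71262) = 424.5226.
Rounding up, n = 425.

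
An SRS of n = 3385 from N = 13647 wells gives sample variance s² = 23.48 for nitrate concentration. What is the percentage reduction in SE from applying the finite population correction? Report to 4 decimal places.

f = n/N = 3385/13647 = 0.24803986.
SE_no-fpc = √(s²/n) = 0.08328556; SE_fpc = √((1−f)s²/n) = 0.072221602.
Ratio = √(1−f) = 0.86715635. Reduction = 100·(1 − 0.86715635) = 13.2844%.

13.2844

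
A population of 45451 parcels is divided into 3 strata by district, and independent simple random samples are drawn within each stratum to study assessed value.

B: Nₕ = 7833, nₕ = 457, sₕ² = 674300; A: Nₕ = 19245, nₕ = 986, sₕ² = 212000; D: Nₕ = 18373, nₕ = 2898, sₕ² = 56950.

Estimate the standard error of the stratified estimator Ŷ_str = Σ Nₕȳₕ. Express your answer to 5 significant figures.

407910

Var(Ŷ_str) = Σₕ Nₕ²(1 − fₕ)sₕ²/nₕ.
B: 7833²·(1 − 457/7833)·674300/457 = 8.5248352 × 10^10.
A: 19245²·(1 − 986/19245)·212000/986 = 7.5553372 × 10^10.
D: 18373²·(1 − 2898/18373)·56950/2898 = 5.5873526 × 10^9.
Sum = 1.6638908 × 10^11.
SE = √(1.6638908 × 10^11) = 407910.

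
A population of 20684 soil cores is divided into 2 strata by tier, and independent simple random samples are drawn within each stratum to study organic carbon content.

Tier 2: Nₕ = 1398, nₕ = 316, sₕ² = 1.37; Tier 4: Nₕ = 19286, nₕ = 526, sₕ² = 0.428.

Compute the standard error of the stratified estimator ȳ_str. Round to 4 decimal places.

0.0265

Var(ȳ_str) = Σₕ Wₕ²(1 − fₕ)sₕ²/nₕ with Wₕ = Nₕ/N, N = 20684.
Tier 2: Wₕ = 0.06758847; term = 0.06758847²·(1 − 0.22603720)·1.37/316 = 1.5328472 × 10^-5.
Tier 4: Wₕ = 0.93241153; term = 0.93241153²·(1 − 0.02727367)·0.428/526 = 6.8811966 × 10^-4.
Sum = 7.0344813 × 10^-4.
SE = √(7.0344813 × 10^-4) = 0.0265.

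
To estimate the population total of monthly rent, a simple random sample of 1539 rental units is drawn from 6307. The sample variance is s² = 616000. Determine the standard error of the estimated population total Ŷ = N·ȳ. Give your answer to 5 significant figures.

Var(Ŷ) = N²·Var(ȳ) = N²·(1 − n/N)·s²/n.
f = 1539/6307 = 0.24401459; Var(ȳ) = 0.75598541·616000/1539 = 302.59065.
Var(Ŷ) = 6307² · 302.59065 = 1.2036526 × 10^10.
SE(Ŷ) = √(1.2036526 × 10^10) = 109710.

109710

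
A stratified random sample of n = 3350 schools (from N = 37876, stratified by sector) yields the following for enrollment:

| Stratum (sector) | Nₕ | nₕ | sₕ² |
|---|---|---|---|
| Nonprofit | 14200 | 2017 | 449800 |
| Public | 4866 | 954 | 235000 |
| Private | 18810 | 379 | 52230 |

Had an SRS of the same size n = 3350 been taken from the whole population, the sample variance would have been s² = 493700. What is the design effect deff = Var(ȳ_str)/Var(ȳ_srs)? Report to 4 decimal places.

Var(ȳ_str) = Σ Wₕ²(1−fₕ)sₕ²/nₕ with Wₕ = Nₕ/37876:
  Nonprofit: (14200/37876)²·(1−2017/14200)·449800/2017 = 26.892299
  Public: (4866/37876)²·(1−954/4866)·235000/954 = 3.2686034
  Private: (18810/37876)²·(1−379/18810)·52230/379 = 33.303532
  → Var(ȳ_str) = 63.464434.
Var(ȳ_srs) = (1 − 3350/37876)·493700/3350 = 134.33849.
deff = 63.464434 / 134.33849 = 0.4724.

0.4724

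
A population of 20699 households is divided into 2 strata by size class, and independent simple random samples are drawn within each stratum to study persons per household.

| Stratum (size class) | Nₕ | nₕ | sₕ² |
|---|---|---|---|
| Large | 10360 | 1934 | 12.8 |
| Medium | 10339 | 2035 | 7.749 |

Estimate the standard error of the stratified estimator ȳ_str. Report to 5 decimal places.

Var(ȳ_str) = Σₕ Wₕ²(1 − fₕ)sₕ²/nₕ with Wₕ = Nₕ/N, N = 20699.
Large: Wₕ = 0.50050727; term = 0.50050727²·(1 − 0.18667954)·12.8/1934 = 0.0013484535.
Medium: Wₕ = 0.49949273; term = 0.49949273²·(1 − 0.19682755)·7.749/2035 = 7.6304191 × 10^-4.
Sum = 0.0021114954.
SE = √(0.0021114954) = 0.04595.

0.04595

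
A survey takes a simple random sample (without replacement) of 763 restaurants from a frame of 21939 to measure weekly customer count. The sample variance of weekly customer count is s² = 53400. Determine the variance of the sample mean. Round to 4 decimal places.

67.5529

Under SRS without replacement, Var(ȳ) = (1 − f)·s²/n with f = n/N = 763/21939 = 0.03477825.
Var(ȳ) = (1 − 0.03477825)·53400/763 = 0.96522175·69.986894 = 67.552872.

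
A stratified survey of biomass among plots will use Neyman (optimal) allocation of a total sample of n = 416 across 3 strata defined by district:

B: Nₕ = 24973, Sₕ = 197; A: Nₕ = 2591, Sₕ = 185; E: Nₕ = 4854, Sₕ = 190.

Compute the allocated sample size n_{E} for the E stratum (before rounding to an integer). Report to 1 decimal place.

60.7

Neyman allocation: nₕ = n·NₕSₕ / Σⱼ NⱼSⱼ.
Σ NⱼSⱼ = 24973·197 + 2591·185 + 4854·190 = 6.321276 × 10^6.
n_{E} = 416·4854·190 / (6.321276 × 10^6) = 60.7.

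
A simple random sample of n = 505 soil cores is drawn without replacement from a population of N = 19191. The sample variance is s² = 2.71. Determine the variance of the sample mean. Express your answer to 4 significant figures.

Under SRS without replacement, Var(ȳ) = (1 − f)·s²/n with f = n/N = 505/19191 = 0.02631442.
Var(ȳ) = (1 − 0.02631442)·2.71/505 = 0.97368558·0.0053663366 = 0.0052251246.

0.005225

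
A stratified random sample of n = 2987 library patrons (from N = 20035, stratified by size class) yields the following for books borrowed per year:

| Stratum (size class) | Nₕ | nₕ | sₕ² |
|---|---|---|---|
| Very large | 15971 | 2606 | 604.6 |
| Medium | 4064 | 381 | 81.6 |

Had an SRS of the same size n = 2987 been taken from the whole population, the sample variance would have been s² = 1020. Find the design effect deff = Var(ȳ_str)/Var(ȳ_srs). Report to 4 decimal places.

Var(ȳ_str) = Σ Wₕ²(1−fₕ)sₕ²/nₕ with Wₕ = Nₕ/20035:
  Very large: (15971/20035)²·(1−2606/15971)·604.6/2606 = 0.12337186
  Medium: (4064/20035)²·(1−381/4064)·81.6/381 = 0.0079862317
  → Var(ȳ_str) = 0.13135809.
Var(ȳ_srs) = (1 − 2987/20035)·1020/2987 = 0.29056884.
deff = 0.13135809 / 0.29056884 = 0.4521.

0.4521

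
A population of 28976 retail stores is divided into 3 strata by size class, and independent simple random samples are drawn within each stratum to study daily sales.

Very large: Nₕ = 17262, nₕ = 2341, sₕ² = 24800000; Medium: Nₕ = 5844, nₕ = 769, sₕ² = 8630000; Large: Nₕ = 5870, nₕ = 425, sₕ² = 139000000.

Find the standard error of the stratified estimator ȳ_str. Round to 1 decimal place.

Var(ȳ_str) = Σₕ Wₕ²(1 − fₕ)sₕ²/nₕ with Wₕ = Nₕ/N, N = 28976.
Very large: Wₕ = 0.59573440; term = 0.59573440²·(1 − 0.13561580)·24800000/2341 = 3249.8435.
Medium: Wₕ = 0.20168415; term = 0.20168415²·(1 − 0.13158795)·8630000/769 = 396.41844.
Large: Wₕ = 0.20258145; term = 0.20258145²·(1 − 0.07240204)·139000000/425 = 12450.448.
Sum = 16096.71.
SE = √(16096.71) = 126.9.

126.9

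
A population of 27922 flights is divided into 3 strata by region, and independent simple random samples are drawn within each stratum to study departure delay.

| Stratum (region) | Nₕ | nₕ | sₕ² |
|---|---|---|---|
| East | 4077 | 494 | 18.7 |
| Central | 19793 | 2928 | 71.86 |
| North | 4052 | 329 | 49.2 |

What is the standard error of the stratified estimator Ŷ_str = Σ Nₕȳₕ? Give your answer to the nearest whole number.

Var(Ŷ_str) = Σₕ Nₕ²(1 − fₕ)sₕ²/nₕ.
East: 4077²·(1 − 494/4077)·18.7/494 = 552970.77.
Central: 19793²·(1 − 2928/19793)·71.86/2928 = 8.1924559 × 10^6.
North: 4052²·(1 − 329/4052)·49.2/329 = 2.2559615 × 10^6.
Sum = 1.1001388 × 10^7.
SE = √(1.1001388 × 10^7) = 3317.

3317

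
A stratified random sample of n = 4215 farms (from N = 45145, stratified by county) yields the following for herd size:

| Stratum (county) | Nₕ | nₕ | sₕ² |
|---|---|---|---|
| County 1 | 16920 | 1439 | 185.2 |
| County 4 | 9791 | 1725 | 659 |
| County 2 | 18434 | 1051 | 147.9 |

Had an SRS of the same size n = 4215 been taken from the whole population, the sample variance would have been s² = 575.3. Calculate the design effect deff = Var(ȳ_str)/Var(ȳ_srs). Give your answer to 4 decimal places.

0.4321

Var(ȳ_str) = Σ Wₕ²(1−fₕ)sₕ²/nₕ with Wₕ = Nₕ/45145:
  County 1: (16920/45145)²·(1−1439/16920)·185.2/1439 = 0.016540942
  County 4: (9791/45145)²·(1−1725/9791)·659/1725 = 0.014803427
  County 2: (18434/45145)²·(1−1051/18434)·147.9/1051 = 0.022125366
  → Var(ȳ_str) = 0.053469735.
Var(ȳ_srs) = (1 − 4215/45145)·575.3/4215 = 0.12374535.
deff = 0.053469735 / 0.12374535 = 0.4321.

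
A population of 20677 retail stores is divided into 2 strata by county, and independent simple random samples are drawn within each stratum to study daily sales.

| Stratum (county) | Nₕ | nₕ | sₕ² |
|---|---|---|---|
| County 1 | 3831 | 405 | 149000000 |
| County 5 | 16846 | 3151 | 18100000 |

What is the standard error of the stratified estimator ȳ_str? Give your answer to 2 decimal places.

119.97

Var(ȳ_str) = Σₕ Wₕ²(1 − fₕ)sₕ²/nₕ with Wₕ = Nₕ/N, N = 20677.
County 1: Wₕ = 0.18527833; term = 0.18527833²·(1 − 0.10571652)·149000000/405 = 11294.206.
County 5: Wₕ = 0.81472167; term = 0.81472167²·(1 − 0.18704737)·18100000/3151 = 3099.6592.
Sum = 14393.865.
SE = √(14393.865) = 119.97.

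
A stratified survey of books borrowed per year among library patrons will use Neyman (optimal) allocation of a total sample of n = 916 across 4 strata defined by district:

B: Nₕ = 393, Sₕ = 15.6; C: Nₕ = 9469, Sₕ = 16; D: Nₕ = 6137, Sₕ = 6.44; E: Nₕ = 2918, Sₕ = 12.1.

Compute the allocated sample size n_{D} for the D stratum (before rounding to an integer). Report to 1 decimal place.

155.7

Neyman allocation: nₕ = n·NₕSₕ / Σⱼ NⱼSⱼ.
Σ NⱼSⱼ = 393·15.6 + 9469·16 + 6137·6.44 + 2918·12.1 = 232464.88.
n_{D} = 916·6137·6.44 / 232464.88 = 155.7.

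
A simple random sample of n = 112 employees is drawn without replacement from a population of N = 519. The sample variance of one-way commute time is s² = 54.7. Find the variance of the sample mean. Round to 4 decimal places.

Under SRS without replacement, Var(ȳ) = (1 − f)·s²/n with f = n/N = 112/519 = 0.21579961.
Var(ȳ) = (1 − 0.21579961)·54.7/112 = 0.78420039·0.48839286 = 0.38299787.

0.3830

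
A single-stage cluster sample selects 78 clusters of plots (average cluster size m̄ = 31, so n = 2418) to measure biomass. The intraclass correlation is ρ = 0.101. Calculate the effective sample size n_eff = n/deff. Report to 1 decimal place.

600.0

deff = 1 + (31 − 1)·0.101 = 1 + 3.03 = 4.03.
n_eff = 2418 / 4.03 = 600.0.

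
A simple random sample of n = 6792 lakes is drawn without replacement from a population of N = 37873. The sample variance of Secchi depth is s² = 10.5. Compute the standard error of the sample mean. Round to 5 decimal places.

0.03562

Under SRS without replacement, Var(ȳ) = (1 − f)·s²/n with f = n/N = 6792/37873 = 0.17933620.
Var(ȳ) = (1 − 0.17933620)·10.5/6792 = 0.82066380·0.0015459364 = 0.001268694.
SE(ȳ) = √(0.001268694) = 0.03562.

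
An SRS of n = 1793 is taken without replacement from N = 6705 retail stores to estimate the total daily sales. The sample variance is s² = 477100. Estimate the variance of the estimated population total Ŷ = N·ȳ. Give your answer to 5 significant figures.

Var(Ŷ) = N²·Var(ȳ) = N²·(1 − n/N)·s²/n.
f = 1793/6705 = 0.26741238; Var(ȳ) = 0.73258762·477100/1793 = 194.9345.
Var(Ŷ) = 6705² · 194.9345 = 8.7636752 × 10^9.

8.7637 × 10^9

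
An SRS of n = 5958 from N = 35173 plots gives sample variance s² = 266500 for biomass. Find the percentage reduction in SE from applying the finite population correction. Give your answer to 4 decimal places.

f = n/N = 5958/35173 = 0.16939129.
SE_no-fpc = √(s²/n) = 6.6880322; SE_fpc = √((1−f)s²/n) = 6.0953212.
Ratio = √(1−f) = 0.91137737. Reduction = 100·(1 − 0.91137737) = 8.8623%.

8.8623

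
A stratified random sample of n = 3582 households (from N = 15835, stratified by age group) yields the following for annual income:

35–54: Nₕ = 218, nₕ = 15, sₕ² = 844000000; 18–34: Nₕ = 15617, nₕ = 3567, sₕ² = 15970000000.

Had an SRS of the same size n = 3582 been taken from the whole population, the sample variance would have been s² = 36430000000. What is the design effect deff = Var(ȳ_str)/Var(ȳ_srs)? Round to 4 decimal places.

Var(ȳ_str) = Σ Wₕ²(1−fₕ)sₕ²/nₕ with Wₕ = Nₕ/15835:
  35–54: (218/15835)²·(1−15/218)·844000000/15 = 9930.4192
  18–34: (15617/15835)²·(1−3567/15617)·15970000000/3567 = 3.3600855 × 10^6
  → Var(ȳ_str) = 3.3700159 × 10^6.
Var(ȳ_srs) = (1 − 3582/15835)·36430000000/3582 = 7.869696 × 10^6.
deff = (3.3700159 × 10^6) / (7.869696 × 10^6) = 0.4282.

0.4282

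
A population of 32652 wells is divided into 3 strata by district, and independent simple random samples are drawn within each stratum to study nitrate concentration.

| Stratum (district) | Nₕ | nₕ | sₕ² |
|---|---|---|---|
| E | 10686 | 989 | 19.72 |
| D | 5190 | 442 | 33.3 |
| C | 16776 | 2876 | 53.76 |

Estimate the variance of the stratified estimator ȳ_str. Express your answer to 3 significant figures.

0.00777

Var(ȳ_str) = Σₕ Wₕ²(1 − fₕ)sₕ²/nₕ with Wₕ = Nₕ/N, N = 32652.
E: Wₕ = 0.32726939; term = 0.32726939²·(1 − 0.09255100)·19.72/989 = 0.0019379546.
D: Wₕ = 0.15894892; term = 0.15894892²·(1 − 0.08516378)·33.3/442 = 0.0017413275.
C: Wₕ = 0.51378170; term = 0.51378170²·(1 − 0.17143538)·53.76/2876 = 0.004088406.
Sum = 0.0077676881.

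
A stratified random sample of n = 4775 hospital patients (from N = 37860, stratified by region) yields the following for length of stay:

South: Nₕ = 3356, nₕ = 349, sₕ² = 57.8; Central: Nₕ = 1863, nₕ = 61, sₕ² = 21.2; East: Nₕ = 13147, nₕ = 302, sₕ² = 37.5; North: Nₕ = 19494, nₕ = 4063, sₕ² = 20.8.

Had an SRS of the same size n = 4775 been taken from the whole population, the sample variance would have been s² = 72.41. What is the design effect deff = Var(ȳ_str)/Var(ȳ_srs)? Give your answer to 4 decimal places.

Var(ȳ_str) = Σ Wₕ²(1−fₕ)sₕ²/nₕ with Wₕ = Nₕ/37860:
  South: (3356/37860)²·(1−349/3356)·57.8/349 = 0.0011659947
  Central: (1863/37860)²·(1−61/1863)·21.2/61 = 8.1397759 × 10^-4
  East: (13147/37860)²·(1−302/13147)·37.5/302 = 0.014629311
  North: (19494/37860)²·(1−4063/19494)·20.8/4063 = 0.0010743612
  → Var(ȳ_str) = 0.017683644.
Var(ȳ_srs) = (1 − 4775/37860)·72.41/4775 = 0.013251825.
deff = 0.017683644 / 0.013251825 = 1.3344.

1.3344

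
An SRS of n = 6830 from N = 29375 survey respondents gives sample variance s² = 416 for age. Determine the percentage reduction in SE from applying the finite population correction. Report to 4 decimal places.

f = n/N = 6830/29375 = 0.23251064.
SE_no-fpc = √(s²/n) = 0.24679498; SE_fpc = √((1−f)s²/n) = 0.21620837.
Ratio = √(1−f) = 0.87606470. Reduction = 100·(1 − 0.87606470) = 12.3935%.

12.3935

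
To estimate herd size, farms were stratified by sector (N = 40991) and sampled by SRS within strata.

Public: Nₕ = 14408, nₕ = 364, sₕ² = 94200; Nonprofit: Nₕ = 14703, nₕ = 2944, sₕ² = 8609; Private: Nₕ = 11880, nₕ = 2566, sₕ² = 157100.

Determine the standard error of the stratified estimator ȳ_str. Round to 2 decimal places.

Var(ȳ_str) = Σₕ Wₕ²(1 − fₕ)sₕ²/nₕ with Wₕ = Nₕ/N, N = 40991.
Public: Wₕ = 0.35149179; term = 0.35149179²·(1 − 0.02526374)·94200/364 = 31.164992.
Nonprofit: Wₕ = 0.35868849; term = 0.35868849²·(1 − 0.20023125)·8609/2944 = 0.30089448.
Private: Wₕ = 0.28981972; term = 0.28981972²·(1 − 0.21599327)·157100/2566 = 4.0317647.
Sum = 35.497651.
SE = √(35.497651) = 5.96.

5.96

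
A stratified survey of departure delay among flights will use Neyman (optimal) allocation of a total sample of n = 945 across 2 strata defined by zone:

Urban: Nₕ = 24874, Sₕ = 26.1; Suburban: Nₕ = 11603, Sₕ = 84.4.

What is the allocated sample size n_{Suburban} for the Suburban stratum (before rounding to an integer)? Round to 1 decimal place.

568.3

Neyman allocation: nₕ = n·NₕSₕ / Σⱼ NⱼSⱼ.
Σ NⱼSⱼ = 24874·26.1 + 11603·84.4 = 1.6285046 × 10^6.
n_{Suburban} = 945·11603·84.4 / (1.6285046 × 10^6) = 568.3.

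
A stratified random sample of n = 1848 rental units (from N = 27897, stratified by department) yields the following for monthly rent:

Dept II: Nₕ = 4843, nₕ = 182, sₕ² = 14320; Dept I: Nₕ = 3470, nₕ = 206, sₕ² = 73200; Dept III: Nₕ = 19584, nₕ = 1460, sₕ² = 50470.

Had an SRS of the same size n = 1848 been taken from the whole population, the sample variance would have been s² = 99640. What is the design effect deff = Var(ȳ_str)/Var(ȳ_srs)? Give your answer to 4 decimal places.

Var(ȳ_str) = Σ Wₕ²(1−fₕ)sₕ²/nₕ with Wₕ = Nₕ/27897:
  Dept II: (4843/27897)²·(1−182/4843)·14320/182 = 2.2821816
  Dept I: (3470/27897)²·(1−206/3470)·73200/206 = 5.1714042
  Dept III: (19584/27897)²·(1−1460/19584)·50470/1460 = 15.765977
  → Var(ȳ_str) = 23.219563.
Var(ȳ_srs) = (1 − 1848/27897)·99640/1848 = 50.346039.
deff = 23.219563 / 50.346039 = 0.4612.

0.4612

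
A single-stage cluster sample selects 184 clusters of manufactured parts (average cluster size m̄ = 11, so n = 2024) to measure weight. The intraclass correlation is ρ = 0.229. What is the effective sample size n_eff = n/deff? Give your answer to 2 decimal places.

deff = 1 + (11 − 1)·0.229 = 1 + 2.29 = 3.29.
n_eff = 2024 / 3.29 = 615.20.

615.20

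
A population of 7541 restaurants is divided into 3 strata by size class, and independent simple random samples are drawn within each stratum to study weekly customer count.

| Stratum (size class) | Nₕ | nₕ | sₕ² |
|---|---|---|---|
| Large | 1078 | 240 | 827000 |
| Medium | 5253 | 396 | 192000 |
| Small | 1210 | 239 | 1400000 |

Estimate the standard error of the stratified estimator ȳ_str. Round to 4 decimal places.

19.8317

Var(ȳ_str) = Σₕ Wₕ²(1 − fₕ)sₕ²/nₕ with Wₕ = Nₕ/N, N = 7541.
Large: Wₕ = 0.14295186; term = 0.14295186²·(1 − 0.22263451)·827000/240 = 54.739291.
Medium: Wₕ = 0.69659196; term = 0.69659196²·(1 − 0.07538549)·192000/396 = 217.53226.
Small: Wₕ = 0.16045617; term = 0.16045617²·(1 − 0.19752066)·1400000/239 = 121.02549.
Sum = 393.29704.
SE = √(393.29704) = 19.8317.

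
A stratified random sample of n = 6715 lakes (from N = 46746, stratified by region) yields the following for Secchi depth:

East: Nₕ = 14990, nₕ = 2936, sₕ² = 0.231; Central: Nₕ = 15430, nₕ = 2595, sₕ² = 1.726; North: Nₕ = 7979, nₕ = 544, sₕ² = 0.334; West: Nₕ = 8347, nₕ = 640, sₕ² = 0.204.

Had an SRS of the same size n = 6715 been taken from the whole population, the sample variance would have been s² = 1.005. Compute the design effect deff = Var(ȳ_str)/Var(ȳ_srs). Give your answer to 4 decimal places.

0.7244

Var(ȳ_str) = Σ Wₕ²(1−fₕ)sₕ²/nₕ with Wₕ = Nₕ/46746:
  East: (14990/46746)²·(1−2936/14990)·0.231/2936 = 6.505787 × 10^-6
  Central: (15430/46746)²·(1−2595/15430)·1.726/2595 = 6.0280427 × 10^-5
  North: (7979/46746)²·(1−544/7979)·0.334/544 = 1.6668177 × 10^-5
  West: (8347/46746)²·(1−640/8347)·0.204/640 = 9.3837636 × 10^-6
  → Var(ȳ_str) = 9.2838155 × 10^-5.
Var(ȳ_srs) = (1 − 6715/46746)·1.005/6715 = 1.2816576 × 10^-4.
deff = (9.2838155 × 10^-5) / (1.2816576 × 10^-4) = 0.7244.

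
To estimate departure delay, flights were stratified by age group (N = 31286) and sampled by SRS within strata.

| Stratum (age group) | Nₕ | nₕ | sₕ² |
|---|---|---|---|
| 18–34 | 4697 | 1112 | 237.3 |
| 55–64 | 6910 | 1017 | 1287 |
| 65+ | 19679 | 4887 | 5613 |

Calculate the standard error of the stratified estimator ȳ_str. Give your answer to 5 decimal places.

0.63079

Var(ȳ_str) = Σₕ Wₕ²(1 − fₕ)sₕ²/nₕ with Wₕ = Nₕ/N, N = 31286.
18–34: Wₕ = 0.15013105; term = 0.15013105²·(1 − 0.23674686)·237.3/1112 = 0.0036711539.
55–64: Wₕ = 0.22086556; term = 0.22086556²·(1 − 0.14717800)·1287/1017 = 0.052646803.
65+: Wₕ = 0.62900339; term = 0.62900339²·(1 − 0.24833579)·5613/4887 = 0.34157222.
Sum = 0.39789018.
SE = √(0.39789018) = 0.63079.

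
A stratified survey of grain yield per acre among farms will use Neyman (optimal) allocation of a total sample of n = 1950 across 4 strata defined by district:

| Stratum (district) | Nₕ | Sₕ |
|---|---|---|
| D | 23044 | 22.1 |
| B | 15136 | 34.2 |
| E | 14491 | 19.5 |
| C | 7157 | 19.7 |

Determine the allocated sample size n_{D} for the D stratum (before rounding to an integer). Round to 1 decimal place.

Neyman allocation: nₕ = n·NₕSₕ / Σⱼ NⱼSⱼ.
Σ NⱼSⱼ = 23044·22.1 + 15136·34.2 + 14491·19.5 + 7157·19.7 = 1.450491 × 10^6.
n_{D} = 1950·23044·22.1 / (1.450491 × 10^6) = 684.7.

684.7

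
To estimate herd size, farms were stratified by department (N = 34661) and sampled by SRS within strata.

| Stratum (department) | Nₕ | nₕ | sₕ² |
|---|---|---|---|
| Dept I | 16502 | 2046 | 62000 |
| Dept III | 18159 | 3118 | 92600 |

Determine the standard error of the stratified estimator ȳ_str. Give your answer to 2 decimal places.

3.57

Var(ȳ_str) = Σₕ Wₕ²(1 − fₕ)sₕ²/nₕ with Wₕ = Nₕ/N, N = 34661.
Dept I: Wₕ = 0.47609705; term = 0.47609705²·(1 − 0.12398497)·62000/2046 = 6.0171191.
Dept III: Wₕ = 0.52390295; term = 0.52390295²·(1 − 0.17170549)·92600/3118 = 6.7518275.
Sum = 12.768947.
SE = √(12.768947) = 3.57.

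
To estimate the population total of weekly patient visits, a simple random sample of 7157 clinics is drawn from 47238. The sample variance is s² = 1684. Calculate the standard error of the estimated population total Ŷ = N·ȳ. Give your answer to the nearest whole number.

Var(Ŷ) = N²·Var(ȳ) = N²·(1 − n/N)·s²/n.
f = 7157/47238 = 0.15150938; Var(ȳ) = 0.84849062·1684/7157 = 0.19964485.
Var(Ŷ) = 47238² · 0.19964485 = 4.4549324 × 10^8.
SE(Ŷ) = √(4.4549324 × 10^8) = 21107.

21107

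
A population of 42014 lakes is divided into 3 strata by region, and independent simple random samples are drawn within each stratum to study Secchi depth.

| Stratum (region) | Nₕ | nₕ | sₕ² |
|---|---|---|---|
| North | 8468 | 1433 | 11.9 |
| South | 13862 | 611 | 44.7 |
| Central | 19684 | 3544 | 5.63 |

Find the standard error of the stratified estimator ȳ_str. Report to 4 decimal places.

0.0904

Var(ȳ_str) = Σₕ Wₕ²(1 − fₕ)sₕ²/nₕ with Wₕ = Nₕ/N, N = 42014.
North: Wₕ = 0.20155186; term = 0.20155186²·(1 − 0.16922532)·11.9/1433 = 2.8025777 × 10^-4.
South: Wₕ = 0.32993764; term = 0.32993764²·(1 − 0.04407733)·44.7/611 = 0.0076129469.
Central: Wₕ = 0.46851050; term = 0.46851050²·(1 − 0.18004471)·5.63/3544 = 2.8591932 × 10^-4.
Sum = 0.008179124.
SE = √(0.008179124) = 0.0904.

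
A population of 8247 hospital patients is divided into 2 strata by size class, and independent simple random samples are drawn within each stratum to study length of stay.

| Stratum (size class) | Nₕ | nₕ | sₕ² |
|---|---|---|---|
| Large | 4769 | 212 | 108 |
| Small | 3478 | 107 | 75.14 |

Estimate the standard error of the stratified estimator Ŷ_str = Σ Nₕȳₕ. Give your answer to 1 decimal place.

4393.7

Var(Ŷ_str) = Σₕ Nₕ²(1 − fₕ)sₕ²/nₕ.
Large: 4769²·(1 − 212/4769)·108/212 = 1.1071189 × 10^7.
Small: 3478²·(1 − 107/3478)·75.14/107 = 8.2333342 × 10^6.
Sum = 1.9304523 × 10^7.
SE = √(1.9304523 × 10^7) = 4393.7.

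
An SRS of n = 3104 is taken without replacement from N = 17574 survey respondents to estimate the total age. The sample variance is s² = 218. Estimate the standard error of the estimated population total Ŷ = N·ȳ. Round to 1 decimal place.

4226.1

Var(Ŷ) = N²·Var(ȳ) = N²·(1 − n/N)·s²/n.
f = 3104/17574 = 0.17662456; Var(ȳ) = 0.82337544·218/3104 = 0.05782727.
Var(Ŷ) = 17574² · 0.05782727 = 1.7859691 × 10^7.
SE(Ŷ) = √(1.7859691 × 10^7) = 4226.1.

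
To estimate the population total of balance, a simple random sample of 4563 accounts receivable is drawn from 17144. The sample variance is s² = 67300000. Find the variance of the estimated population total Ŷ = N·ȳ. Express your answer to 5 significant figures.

3.1812 × 10^12

Var(Ŷ) = N²·Var(ȳ) = N²·(1 − n/N)·s²/n.
f = 4563/17144 = 0.26615726; Var(ȳ) = 0.73384274·67300000/4563 = 10823.497.
Var(Ŷ) = 17144² · 10823.497 = 3.1812069 × 10^12.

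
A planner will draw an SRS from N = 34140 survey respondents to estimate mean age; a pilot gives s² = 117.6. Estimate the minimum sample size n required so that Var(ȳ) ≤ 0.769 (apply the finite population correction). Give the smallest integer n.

Without fpc, n₀ = s²/D = 117.6/0.769 = 152.9259.
With fpc, (1 − n/N)·s²/n ≤ D requires n ≥ n₀/(1 + n₀/N) = 152.9259/(1 + 152.9259/34140) = 152.2439.
Rounding up, n = 153.

153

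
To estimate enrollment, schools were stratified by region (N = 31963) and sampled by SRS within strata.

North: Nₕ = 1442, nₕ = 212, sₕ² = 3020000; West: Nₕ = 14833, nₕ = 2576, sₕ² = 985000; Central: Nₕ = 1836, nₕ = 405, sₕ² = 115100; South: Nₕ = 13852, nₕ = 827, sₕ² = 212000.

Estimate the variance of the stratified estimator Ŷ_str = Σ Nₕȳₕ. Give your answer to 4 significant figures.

1.418 × 10^11

Var(Ŷ_str) = Σₕ Nₕ²(1 − fₕ)sₕ²/nₕ.
North: 1442²·(1 − 212/1442)·3020000/212 = 2.5266289 × 10^10.
West: 14833²·(1 − 2576/14833)·985000/2576 = 6.9519006 × 10^10.
Central: 1836²·(1 − 405/1836)·115100/405 = 7.4667672 × 10^8.
South: 13852²·(1 − 827/13852)·212000/827 = 4.625094 × 10^10.
Sum = 1.4178291 × 10^11.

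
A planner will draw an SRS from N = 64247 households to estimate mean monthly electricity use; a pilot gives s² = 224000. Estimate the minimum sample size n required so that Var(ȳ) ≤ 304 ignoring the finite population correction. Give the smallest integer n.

Without fpc, n₀ = s²/D = 224000/304 = 736.8421.
Rounding up, n = 737.

737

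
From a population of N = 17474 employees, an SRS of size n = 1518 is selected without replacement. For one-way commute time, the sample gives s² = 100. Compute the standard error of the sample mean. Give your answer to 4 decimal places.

Under SRS without replacement, Var(ȳ) = (1 − f)·s²/n with f = n/N = 1518/17474 = 0.08687192.
Var(ȳ) = (1 − 0.08687192)·100/1518 = 0.91312808·0.065876153 = 0.060153365.
SE(ȳ) = √(0.060153365) = 0.2453.

0.2453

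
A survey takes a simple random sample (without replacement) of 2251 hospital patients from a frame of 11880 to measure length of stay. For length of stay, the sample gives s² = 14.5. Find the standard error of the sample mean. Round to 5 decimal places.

Under SRS without replacement, Var(ȳ) = (1 − f)·s²/n with f = n/N = 2251/11880 = 0.18947811.
Var(ȳ) = (1 − 0.18947811)·14.5/2251 = 0.81052189·0.0064415815 = 0.0052210428.
SE(ȳ) = √(0.0052210428) = 0.07226.

0.07226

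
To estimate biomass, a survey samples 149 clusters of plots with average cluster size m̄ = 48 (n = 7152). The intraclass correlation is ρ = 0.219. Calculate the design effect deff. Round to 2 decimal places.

deff = 1 + (48 − 1)·0.219 = 1 + 10.293 = 11.293.

11.29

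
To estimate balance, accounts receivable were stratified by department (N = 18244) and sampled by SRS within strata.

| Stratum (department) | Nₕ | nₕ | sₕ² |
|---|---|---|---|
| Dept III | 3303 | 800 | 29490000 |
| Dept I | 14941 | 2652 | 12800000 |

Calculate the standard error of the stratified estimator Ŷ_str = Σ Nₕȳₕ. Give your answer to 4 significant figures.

Var(Ŷ_str) = Σₕ Nₕ²(1 − fₕ)sₕ²/nₕ.
Dept III: 3303²·(1 − 800/3303)·29490000/800 = 3.0475736 × 10^11.
Dept I: 14941²·(1 − 2652/14941)·12800000/2652 = 8.8620187 × 10^11.
Sum = 1.1909592 × 10^12.
SE = √(1.1909592 × 10^12) = 1.091 × 10^6.

1.091 × 10^6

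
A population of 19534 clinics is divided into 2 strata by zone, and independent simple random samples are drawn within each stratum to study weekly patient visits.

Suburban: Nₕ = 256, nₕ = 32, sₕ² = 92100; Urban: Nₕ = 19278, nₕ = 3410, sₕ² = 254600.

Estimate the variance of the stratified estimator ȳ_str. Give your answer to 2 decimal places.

60.29

Var(ȳ_str) = Σₕ Wₕ²(1 − fₕ)sₕ²/nₕ with Wₕ = Nₕ/N, N = 19534.
Suburban: Wₕ = 0.01310535; term = 0.01310535²·(1 − 0.12500000)·92100/32 = 0.43252904.
Urban: Wₕ = 0.98689465; term = 0.98689465²·(1 − 0.17688557)·254600/3410 = 59.855742.
Sum = 60.288271.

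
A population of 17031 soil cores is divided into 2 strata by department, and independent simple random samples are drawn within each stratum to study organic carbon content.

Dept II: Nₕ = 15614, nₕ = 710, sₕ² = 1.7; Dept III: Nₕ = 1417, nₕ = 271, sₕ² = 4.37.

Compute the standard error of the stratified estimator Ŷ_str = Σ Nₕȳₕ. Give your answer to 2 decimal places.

Var(Ŷ_str) = Σₕ Nₕ²(1 − fₕ)sₕ²/nₕ.
Dept II: 15614²·(1 − 710/15614)·1.7/710 = 557195.49.
Dept III: 1417²·(1 − 271/1417)·4.37/271 = 26185.846.
Sum = 583381.34.
SE = √(583381.34) = 763.79.

763.79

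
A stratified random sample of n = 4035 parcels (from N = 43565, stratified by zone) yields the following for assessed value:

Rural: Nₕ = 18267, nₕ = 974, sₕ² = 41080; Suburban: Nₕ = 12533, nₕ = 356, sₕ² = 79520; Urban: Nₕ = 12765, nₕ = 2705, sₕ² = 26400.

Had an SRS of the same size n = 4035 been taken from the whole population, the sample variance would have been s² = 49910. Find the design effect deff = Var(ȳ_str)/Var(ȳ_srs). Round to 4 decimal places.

Var(ȳ_str) = Σ Wₕ²(1−fₕ)sₕ²/nₕ with Wₕ = Nₕ/43565:
  Rural: (18267/43565)²·(1−974/18267)·41080/974 = 7.0199434
  Suburban: (12533/43565)²·(1−356/12533)·79520/356 = 17.961652
  Urban: (12765/43565)²·(1−2705/12765)·26400/2705 = 0.66035888
  → Var(ȳ_str) = 25.641954.
Var(ȳ_srs) = (1 − 4035/43565)·49910/4035 = 11.223624.
deff = 25.641954 / 11.223624 = 2.2846.

2.2846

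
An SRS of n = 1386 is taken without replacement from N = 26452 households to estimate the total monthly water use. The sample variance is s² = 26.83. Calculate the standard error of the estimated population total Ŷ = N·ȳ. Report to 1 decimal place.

Var(Ŷ) = N²·Var(ȳ) = N²·(1 − n/N)·s²/n.
f = 1386/26452 = 0.05239679; Var(ȳ) = 0.94760321·26.83/1386 = 0.018343574.
Var(Ŷ) = 26452² · 0.018343574 = 1.2835151 × 10^7.
SE(Ŷ) = √(1.2835151 × 10^7) = 3582.6.

3582.6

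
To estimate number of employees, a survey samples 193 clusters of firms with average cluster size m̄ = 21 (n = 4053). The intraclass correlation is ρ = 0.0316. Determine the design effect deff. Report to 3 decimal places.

deff = 1 + (21 − 1)·0.0316 = 1 + 0.632 = 1.632.

1.632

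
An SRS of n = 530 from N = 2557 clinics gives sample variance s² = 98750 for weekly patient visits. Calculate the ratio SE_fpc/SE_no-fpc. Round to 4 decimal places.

0.8904

f = n/N = 530/2557 = 0.20727415.
SE_no-fpc = √(s²/n) = 13.649936; SE_fpc = √((1−f)s²/n) = 12.153241.
Ratio = √(1−f) = 0.89035153.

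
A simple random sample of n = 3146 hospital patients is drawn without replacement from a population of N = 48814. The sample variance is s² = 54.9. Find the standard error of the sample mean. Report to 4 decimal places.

Under SRS without replacement, Var(ȳ) = (1 − f)·s²/n with f = n/N = 3146/48814 = 0.06444872.
Var(ȳ) = (1 − 0.06444872)·54.9/3146 = 0.93555128·0.017450731 = 0.016326054.
SE(ȳ) = √(0.016326054) = 0.1278.

0.1278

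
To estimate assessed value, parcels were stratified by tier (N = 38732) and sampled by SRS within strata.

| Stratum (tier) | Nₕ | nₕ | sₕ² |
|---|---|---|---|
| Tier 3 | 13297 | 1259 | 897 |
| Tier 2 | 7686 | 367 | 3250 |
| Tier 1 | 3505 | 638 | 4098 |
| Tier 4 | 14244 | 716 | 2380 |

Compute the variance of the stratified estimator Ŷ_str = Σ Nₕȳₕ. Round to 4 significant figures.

Var(Ŷ_str) = Σₕ Nₕ²(1 − fₕ)sₕ²/nₕ.
Tier 3: 13297²·(1 − 1259/13297)·897/1259 = 1.140446 × 10^8.
Tier 2: 7686²·(1 − 367/7686)·3250/367 = 4.9816066 × 10^8.
Tier 1: 3505²·(1 − 638/3505)·4098/638 = 6.4545652 × 10^7.
Tier 4: 14244²·(1 − 716/14244)·2380/716 = 6.4051528 × 10^8.
Sum = 1.3172662 × 10^9.

1.317 × 10^9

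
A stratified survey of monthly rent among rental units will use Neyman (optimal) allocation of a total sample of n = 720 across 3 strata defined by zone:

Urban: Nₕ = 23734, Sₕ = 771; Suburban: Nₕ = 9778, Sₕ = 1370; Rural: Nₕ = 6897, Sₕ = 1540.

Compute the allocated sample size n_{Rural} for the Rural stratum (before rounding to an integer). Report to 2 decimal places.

180.72

Neyman allocation: nₕ = n·NₕSₕ / Σⱼ NⱼSⱼ.
Σ NⱼSⱼ = 23734·771 + 9778·1370 + 6897·1540 = 4.2316154 × 10^7.
n_{Rural} = 720·6897·1540 / (4.2316154 × 10^7) = 180.72.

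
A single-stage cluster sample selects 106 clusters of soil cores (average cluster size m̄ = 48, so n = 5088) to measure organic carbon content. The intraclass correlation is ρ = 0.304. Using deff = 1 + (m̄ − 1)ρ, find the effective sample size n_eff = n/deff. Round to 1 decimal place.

332.8

deff = 1 + (48 − 1)·0.304 = 1 + 14.288 = 15.288.
n_eff = 5088 / 15.288 = 332.8.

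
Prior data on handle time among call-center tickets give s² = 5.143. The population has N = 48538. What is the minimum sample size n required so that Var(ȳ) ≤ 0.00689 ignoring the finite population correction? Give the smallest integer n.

Without fpc, n₀ = s²/D = 5.143/0.00689 = 746.4441.
Rounding up, n = 747.

747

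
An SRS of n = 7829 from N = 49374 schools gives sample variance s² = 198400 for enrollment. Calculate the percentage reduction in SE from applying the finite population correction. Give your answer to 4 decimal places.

8.2702

f = n/N = 7829/49374 = 0.15856524.
SE_no-fpc = √(s²/n) = 5.0340519; SE_fpc = √((1−f)s²/n) = 4.6177234.
Ratio = √(1−f) = 0.91729753. Reduction = 100·(1 − 0.91729753) = 8.2702%.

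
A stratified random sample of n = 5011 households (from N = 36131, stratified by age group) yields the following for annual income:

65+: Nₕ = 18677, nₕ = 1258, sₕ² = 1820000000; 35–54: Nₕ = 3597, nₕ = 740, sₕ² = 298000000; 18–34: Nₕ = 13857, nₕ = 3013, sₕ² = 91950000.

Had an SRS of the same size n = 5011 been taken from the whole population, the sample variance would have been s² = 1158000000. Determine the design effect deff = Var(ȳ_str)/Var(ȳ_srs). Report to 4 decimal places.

Var(ȳ_str) = Σ Wₕ²(1−fₕ)sₕ²/nₕ with Wₕ = Nₕ/36131:
  65+: (18677/36131)²·(1−1258/18677)·1820000000/1258 = 360546.36
  35–54: (3597/36131)²·(1−740/3597)·298000000/740 = 3170.1168
  18–34: (13857/36131)²·(1−3013/13857)·91950000/3013 = 3512.7833
  → Var(ȳ_str) = 367229.26.
Var(ȳ_srs) = (1 − 5011/36131)·1158000000/5011 = 199041.56.
deff = 367229.26 / 199041.56 = 1.8450.

1.8450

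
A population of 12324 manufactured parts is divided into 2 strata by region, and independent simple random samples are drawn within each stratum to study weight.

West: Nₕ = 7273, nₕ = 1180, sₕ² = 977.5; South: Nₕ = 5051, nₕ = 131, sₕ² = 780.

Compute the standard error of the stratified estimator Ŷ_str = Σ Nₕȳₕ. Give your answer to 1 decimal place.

13589.6

Var(Ŷ_str) = Σₕ Nₕ²(1 − fₕ)sₕ²/nₕ.
West: 7273²·(1 − 1180/7273)·977.5/1180 = 3.6709589 × 10^7.
South: 5051²·(1 − 131/5051)·780/131 = 1.4796731 × 10^8.
Sum = 1.846769 × 10^8.
SE = √(1.846769 × 10^8) = 13589.6.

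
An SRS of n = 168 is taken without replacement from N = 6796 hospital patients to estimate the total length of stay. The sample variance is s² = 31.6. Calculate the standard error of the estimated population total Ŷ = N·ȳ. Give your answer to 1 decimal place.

Var(Ŷ) = N²·Var(ȳ) = N²·(1 − n/N)·s²/n.
f = 168/6796 = 0.02472042; Var(ȳ) = 0.97527958·31.6/168 = 0.18344544.
Var(Ŷ) = 6796² · 0.18344544 = 8.4725406 × 10^6.
SE(Ŷ) = √(8.4725406 × 10^6) = 2910.8.

2910.8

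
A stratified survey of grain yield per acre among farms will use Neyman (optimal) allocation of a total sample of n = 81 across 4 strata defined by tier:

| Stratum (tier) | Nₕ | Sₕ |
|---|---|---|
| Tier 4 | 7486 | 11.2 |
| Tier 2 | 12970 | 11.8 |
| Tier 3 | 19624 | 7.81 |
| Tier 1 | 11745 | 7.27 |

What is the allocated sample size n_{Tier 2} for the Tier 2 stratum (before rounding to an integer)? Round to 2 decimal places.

Neyman allocation: nₕ = n·NₕSₕ / Σⱼ NⱼSⱼ.
Σ NⱼSⱼ = 7486·11.2 + 12970·11.8 + 19624·7.81 + 11745·7.27 = 475538.79.
n_{Tier 2} = 81·12970·11.8 / 475538.79 = 26.07.

26.07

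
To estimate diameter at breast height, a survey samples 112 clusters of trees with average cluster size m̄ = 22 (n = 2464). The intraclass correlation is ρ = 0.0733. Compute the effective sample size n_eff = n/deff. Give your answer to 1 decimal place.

970.3

deff = 1 + (22 − 1)·0.0733 = 1 + 1.5393 = 2.5393.
n_eff = 2464 / 2.5393 = 970.3.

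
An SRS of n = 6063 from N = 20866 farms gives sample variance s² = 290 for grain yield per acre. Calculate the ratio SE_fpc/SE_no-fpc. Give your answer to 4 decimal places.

f = n/N = 6063/20866 = 0.29056839.
SE_no-fpc = √(s²/n) = 0.21870324; SE_fpc = √((1−f)s²/n) = 0.18420885.
Ratio = √(1−f) = 0.84227763.

0.8423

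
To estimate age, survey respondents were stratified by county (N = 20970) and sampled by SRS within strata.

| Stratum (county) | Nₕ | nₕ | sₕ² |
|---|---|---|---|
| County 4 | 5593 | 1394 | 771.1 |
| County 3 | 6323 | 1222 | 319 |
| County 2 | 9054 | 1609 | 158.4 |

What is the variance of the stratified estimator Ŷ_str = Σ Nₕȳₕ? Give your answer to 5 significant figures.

Var(Ŷ_str) = Σₕ Nₕ²(1 − fₕ)sₕ²/nₕ.
County 4: 5593²·(1 − 1394/5593)·771.1/1394 = 1.2990882 × 10^7.
County 3: 6323²·(1 − 1222/6323)·319/1222 = 8.4197265 × 10^6.
County 2: 9054²·(1 − 1609/9054)·158.4/1609 = 6.6359686 × 10^6.
Sum = 2.8046577 × 10^7.

2.8047 × 10^7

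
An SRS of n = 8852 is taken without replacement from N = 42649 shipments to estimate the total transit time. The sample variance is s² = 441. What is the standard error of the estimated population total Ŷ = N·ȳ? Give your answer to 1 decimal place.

Var(Ŷ) = N²·Var(ȳ) = N²·(1 − n/N)·s²/n.
f = 8852/42649 = 0.20755469; Var(ȳ) = 0.79244531·441/8852 = 0.039479031.
Var(Ŷ) = 42649² · 0.039479031 = 7.1809878 × 10^7.
SE(Ŷ) = √(7.1809878 × 10^7) = 8474.1.

8474.1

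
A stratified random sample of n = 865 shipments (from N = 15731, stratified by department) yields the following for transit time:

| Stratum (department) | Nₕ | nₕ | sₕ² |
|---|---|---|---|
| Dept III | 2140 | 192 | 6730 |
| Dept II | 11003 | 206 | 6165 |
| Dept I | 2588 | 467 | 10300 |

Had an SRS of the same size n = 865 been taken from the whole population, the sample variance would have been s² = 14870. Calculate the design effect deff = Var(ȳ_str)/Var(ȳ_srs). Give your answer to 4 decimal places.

0.9508

Var(ȳ_str) = Σ Wₕ²(1−fₕ)sₕ²/nₕ with Wₕ = Nₕ/15731:
  Dept III: (2140/15731)²·(1−192/2140)·6730/192 = 0.59047824
  Dept II: (11003/15731)²·(1−206/11003)·6165/206 = 14.367044
  Dept I: (2588/15731)²·(1−467/2588)·10300/467 = 0.48922948
  → Var(ȳ_str) = 15.446752.
Var(ȳ_srs) = (1 − 865/15731)·14870/865 = 16.245484.
deff = 15.446752 / 16.245484 = 0.9508.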